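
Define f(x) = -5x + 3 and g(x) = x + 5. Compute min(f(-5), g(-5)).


f(-5) = 28
g(-5) = 0
min = 0

0


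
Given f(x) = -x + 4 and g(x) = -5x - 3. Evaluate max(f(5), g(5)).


f(5) = -1
g(5) = -28
max = -1

-1


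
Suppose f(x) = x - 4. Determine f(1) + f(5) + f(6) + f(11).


f(1) = -3
f(5) = 1
f(6) = 2
f(11) = 7
Sum = 7

7


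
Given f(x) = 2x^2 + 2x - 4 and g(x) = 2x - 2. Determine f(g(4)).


g(4) = 6
f(6) = 2*(6)^2 + 2*(6) - 4 = 80

80


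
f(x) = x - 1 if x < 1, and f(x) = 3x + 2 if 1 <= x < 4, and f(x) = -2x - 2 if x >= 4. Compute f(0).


-1


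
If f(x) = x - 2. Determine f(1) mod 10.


9


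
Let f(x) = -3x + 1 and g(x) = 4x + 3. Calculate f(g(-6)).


g(-6) = -21
f(-21) = 64

64


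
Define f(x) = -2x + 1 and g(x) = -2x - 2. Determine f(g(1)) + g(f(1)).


f(g(1)) = 9
g(f(1)) = 0
Sum = 9

9


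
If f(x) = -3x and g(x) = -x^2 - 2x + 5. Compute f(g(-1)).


g(-1) = 6
f(6) = -18

-18


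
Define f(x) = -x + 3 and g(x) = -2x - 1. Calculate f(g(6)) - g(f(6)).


11


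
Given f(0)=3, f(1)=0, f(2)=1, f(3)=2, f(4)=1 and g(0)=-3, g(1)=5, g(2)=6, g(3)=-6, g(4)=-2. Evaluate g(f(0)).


f(0) = 3
g(3) = -6

-6


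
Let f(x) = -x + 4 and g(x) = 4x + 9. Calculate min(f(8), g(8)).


f(8) = -4
g(8) = 41
min = -4

-4


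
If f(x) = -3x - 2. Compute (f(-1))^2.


1


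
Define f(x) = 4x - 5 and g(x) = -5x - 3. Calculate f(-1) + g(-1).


f(-1) = -9
g(-1) = 2
Sum = -7

-7


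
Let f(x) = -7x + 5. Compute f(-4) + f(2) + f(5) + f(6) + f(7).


f(-4) = 33
f(2) = -9
f(5) = -30
f(6) = -37
f(7) = -44
Sum = -87

-87


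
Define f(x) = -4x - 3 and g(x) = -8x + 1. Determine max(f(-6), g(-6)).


f(-6) = 21
g(-6) = 49
max = 49

49


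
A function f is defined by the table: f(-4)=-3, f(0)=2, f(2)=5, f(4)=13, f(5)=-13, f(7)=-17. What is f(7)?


Reading from the table at x = 7

-17


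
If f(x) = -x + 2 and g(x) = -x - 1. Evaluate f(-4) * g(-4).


f(-4) = 6
g(-4) = 3
Product = 18

18


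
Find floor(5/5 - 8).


-7


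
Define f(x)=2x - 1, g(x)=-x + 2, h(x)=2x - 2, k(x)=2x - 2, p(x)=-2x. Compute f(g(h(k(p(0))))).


p(0) = 0
k(0) = -2
h(-2) = -6
g(-6) = 8
f(8) = 15

15


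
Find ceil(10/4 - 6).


10/4 = 2.5
2.5 - 6 = -3.5
ceil(-3.5) = -3

-3


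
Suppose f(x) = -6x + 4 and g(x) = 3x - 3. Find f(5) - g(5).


f(5) = -26
g(5) = 12
Difference = -38

-38


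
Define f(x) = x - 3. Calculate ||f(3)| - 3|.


f(3) = 0
|0| = 0
|0 - 3| = 3

3


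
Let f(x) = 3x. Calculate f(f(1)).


f(1) = 3
f(3) = 9

9


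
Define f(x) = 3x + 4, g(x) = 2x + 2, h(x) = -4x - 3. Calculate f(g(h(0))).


h(0) = -3
g(-3) = -4
f(-4) = -8

-8


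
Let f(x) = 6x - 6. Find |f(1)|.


0


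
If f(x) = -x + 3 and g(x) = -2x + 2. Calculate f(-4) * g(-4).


f(-4) = 7
g(-4) = 10
Product = 70

70


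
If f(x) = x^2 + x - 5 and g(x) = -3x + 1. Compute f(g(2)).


g(2) = -5
f(-5) = 1*(-5)^2 + 1*(-5) - 5 = 15

15


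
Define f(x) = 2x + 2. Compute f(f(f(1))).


f(1) = 4
f(4) = 10
f(10) = 22

22


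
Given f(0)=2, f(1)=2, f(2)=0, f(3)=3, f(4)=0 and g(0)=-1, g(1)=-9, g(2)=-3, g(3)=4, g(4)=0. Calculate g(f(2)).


f(2) = 0
g(0) = -1

-1


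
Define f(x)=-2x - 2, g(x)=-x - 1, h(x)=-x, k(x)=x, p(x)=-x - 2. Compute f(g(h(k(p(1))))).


p(1) = -3
k(-3) = -3
h(-3) = 3
g(3) = -4
f(-4) = 6

6


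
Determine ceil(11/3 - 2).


11/3 = 3.6667
3.6667 - 2 = 1.6667
ceil(1.6667) = 2

2


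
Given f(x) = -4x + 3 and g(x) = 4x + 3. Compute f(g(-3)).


g(-3) = -9
f(-9) = 39

39


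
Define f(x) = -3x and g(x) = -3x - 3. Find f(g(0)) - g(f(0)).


f(g(0)) = 9
g(f(0)) = -3
Difference = 12

12


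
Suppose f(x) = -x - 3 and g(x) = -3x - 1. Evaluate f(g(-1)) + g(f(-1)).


f(g(-1)) = -5
g(f(-1)) = 5
Sum = 0

0


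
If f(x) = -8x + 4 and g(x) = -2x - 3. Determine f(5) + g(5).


f(5) = -36
g(5) = -13
Sum = -49

-49


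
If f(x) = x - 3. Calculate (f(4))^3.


f(4) = 1
(1)^3 = 1

1


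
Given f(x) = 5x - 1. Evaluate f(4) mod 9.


f(4) = 19
19 mod 9 = 1

1


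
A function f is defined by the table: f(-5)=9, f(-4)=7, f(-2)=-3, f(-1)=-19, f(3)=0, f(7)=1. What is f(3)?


Reading from the table at x = 3

0


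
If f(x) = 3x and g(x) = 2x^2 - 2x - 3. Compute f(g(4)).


g(4) = 21
f(21) = 63

63


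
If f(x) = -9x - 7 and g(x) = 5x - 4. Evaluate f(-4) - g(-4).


f(-4) = 29
g(-4) = -24
Difference = 53

53


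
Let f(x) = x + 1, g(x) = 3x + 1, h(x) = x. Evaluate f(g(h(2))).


h(2) = 2
g(2) = 7
f(7) = 8

8


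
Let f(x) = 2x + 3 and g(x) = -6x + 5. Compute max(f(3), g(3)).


f(3) = 9
g(3) = -13
max = 9

9


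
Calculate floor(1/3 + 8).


8


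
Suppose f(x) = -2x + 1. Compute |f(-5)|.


f(-5) = 11
|11| = 11

11


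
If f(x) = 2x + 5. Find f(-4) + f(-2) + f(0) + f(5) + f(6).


35


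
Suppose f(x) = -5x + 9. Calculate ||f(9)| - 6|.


30


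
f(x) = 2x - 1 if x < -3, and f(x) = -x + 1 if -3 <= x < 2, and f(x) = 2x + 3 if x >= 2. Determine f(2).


2 satisfies x >= 2
f(2) = 7

7


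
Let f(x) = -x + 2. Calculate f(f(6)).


f(6) = -4
f(-4) = 6

6


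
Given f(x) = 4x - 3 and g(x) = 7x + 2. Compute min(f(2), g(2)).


f(2) = 5
g(2) = 16
min = 5

5


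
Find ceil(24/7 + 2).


6


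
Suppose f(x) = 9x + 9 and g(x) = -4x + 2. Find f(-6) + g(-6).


-19


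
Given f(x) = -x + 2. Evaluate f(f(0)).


f(0) = 2
f(2) = 0

0


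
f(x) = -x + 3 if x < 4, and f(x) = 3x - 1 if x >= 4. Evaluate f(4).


4 satisfies x >= 4
f(4) = 11

11


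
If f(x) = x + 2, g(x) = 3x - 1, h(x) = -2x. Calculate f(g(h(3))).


h(3) = -6
g(-6) = -19
f(-19) = -17

-17


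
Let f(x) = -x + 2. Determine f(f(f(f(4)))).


4


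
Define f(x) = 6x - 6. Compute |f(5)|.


f(5) = 24
|24| = 24

24


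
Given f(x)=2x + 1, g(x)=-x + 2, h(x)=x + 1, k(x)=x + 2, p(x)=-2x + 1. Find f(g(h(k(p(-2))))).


p(-2) = 5
k(5) = 7
h(7) = 8
g(8) = -6
f(-6) = -11

-11


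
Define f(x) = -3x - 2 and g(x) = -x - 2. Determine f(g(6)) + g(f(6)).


f(g(6)) = 22
g(f(6)) = 18
Sum = 40

40


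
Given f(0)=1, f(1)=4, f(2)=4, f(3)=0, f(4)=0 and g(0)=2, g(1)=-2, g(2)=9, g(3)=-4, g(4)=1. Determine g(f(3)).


f(3) = 0
g(0) = 2

2


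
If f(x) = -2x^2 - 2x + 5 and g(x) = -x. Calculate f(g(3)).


g(3) = -3
f(-3) = (-2)*(-3)^2 - 2*(-3) + 5 = -7

-7


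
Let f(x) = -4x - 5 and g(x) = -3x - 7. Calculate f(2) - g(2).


0


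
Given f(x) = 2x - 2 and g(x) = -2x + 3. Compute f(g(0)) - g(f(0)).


f(g(0)) = 4
g(f(0)) = 7
Difference = -3

-3


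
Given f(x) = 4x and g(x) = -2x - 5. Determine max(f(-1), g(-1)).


f(-1) = -4
g(-1) = -3
max = -3

-3


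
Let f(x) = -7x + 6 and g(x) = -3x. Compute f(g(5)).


g(5) = -15
f(-15) = 111

111


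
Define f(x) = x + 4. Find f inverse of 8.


Solve x + 4 = 8
x = (8 - 4) / 1 = 4

4


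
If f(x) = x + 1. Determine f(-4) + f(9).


7


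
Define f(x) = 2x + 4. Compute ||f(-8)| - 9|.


f(-8) = -12
|-12| = 12
|12 - 9| = 3

3


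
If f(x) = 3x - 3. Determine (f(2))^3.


f(2) = 3
(3)^3 = 27

27


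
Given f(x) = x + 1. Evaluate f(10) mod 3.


f(10) = 11
11 mod 3 = 2

2


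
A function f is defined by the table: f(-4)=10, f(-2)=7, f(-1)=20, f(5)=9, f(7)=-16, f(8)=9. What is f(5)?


Reading from the table at x = 5

9


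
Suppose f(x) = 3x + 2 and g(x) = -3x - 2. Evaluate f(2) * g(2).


f(2) = 8
g(2) = -8
Product = -64

-64


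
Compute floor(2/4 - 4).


2/4 = 0.5
0.5 - 4 = -3.5
floor(-3.5) = -4

-4


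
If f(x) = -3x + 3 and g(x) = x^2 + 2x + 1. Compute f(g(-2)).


g(-2) = 1
f(1) = 0

0


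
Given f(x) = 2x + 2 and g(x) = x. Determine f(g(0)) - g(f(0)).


f(g(0)) = 2
g(f(0)) = 2
Difference = 0

0


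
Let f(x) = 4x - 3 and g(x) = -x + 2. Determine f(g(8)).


g(8) = -6
f(-6) = -27

-27


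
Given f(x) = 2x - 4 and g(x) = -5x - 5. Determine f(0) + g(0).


f(0) = -4
g(0) = -5
Sum = -9

-9


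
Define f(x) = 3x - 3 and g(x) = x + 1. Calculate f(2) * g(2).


f(2) = 3
g(2) = 3
Product = 9

9


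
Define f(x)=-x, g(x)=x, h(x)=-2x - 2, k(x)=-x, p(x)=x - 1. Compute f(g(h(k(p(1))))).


p(1) = 0
k(0) = 0
h(0) = -2
g(-2) = -2
f(-2) = 2

2


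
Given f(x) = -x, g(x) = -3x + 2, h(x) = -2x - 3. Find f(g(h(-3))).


7


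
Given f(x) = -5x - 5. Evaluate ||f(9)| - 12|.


38


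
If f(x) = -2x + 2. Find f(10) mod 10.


f(10) = -18
-18 mod 10 = 2

2


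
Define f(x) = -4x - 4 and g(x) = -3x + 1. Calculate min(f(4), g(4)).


f(4) = -20
g(4) = -11
min = -20

-20


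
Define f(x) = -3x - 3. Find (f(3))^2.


f(3) = -12
(-12)^2 = 144

144


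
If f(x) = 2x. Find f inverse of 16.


8


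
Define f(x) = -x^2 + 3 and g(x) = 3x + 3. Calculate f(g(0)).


g(0) = 3
f(3) = (-1)*(3)^2 + 3 = -6

-6


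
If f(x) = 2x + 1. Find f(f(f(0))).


f(0) = 1
f(1) = 3
f(3) = 7

7


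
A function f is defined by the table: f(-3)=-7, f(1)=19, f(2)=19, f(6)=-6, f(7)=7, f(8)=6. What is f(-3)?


Reading from the table at x = -3

-7


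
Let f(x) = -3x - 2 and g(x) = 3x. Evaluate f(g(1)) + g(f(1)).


f(g(1)) = -11
g(f(1)) = -15
Sum = -26

-26


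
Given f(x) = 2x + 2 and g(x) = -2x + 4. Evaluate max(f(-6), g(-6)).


16


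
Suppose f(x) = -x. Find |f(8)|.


f(8) = -8
|-8| = 8

8


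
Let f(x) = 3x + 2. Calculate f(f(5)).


f(5) = 17
f(17) = 53

53


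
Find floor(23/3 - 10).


23/3 = 7.6667
7.6667 - 10 = -2.3333
floor(-2.3333) = -3

-3


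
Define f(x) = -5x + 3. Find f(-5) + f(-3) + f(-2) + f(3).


f(-5) = 28
f(-3) = 18
f(-2) = 13
f(3) = -12
Sum = 47

47


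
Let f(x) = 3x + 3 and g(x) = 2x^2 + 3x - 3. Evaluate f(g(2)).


g(2) = 11
f(11) = 36

36


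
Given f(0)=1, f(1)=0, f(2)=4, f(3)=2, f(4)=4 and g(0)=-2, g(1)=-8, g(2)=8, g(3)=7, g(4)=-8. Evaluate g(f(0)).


-8


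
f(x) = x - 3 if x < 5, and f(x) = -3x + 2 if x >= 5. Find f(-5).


-8


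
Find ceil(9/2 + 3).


8


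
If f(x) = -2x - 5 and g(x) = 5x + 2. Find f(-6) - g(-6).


f(-6) = 7
g(-6) = -28
Difference = 35

35


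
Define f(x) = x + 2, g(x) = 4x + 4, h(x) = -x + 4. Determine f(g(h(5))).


h(5) = -1
g(-1) = 0
f(0) = 2

2


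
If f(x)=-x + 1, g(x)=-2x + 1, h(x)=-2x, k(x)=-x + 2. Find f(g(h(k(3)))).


k(3) = -1
h(-1) = 2
g(2) = -3
f(-3) = 4

4


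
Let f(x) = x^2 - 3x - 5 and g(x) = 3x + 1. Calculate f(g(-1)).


g(-1) = -2
f(-2) = 1*(-2)^2 - 3*(-2) - 5 = 5

5


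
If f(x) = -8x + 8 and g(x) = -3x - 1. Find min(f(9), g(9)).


f(9) = -64
g(9) = -28
min = -64

-64


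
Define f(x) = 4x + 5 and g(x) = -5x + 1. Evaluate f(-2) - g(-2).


-14


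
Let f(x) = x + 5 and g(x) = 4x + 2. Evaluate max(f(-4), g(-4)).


f(-4) = 1
g(-4) = -14
max = 1

1


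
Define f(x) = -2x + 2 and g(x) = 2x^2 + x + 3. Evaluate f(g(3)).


-46


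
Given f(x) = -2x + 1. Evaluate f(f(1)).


f(1) = -1
f(-1) = 3

3


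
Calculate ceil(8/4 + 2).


8/4 = 2
2 + 2 = 4
ceil(4) = 4

4


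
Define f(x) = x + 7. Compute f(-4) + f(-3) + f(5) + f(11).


f(-4) = 3
f(-3) = 4
f(5) = 12
f(11) = 18
Sum = 37

37


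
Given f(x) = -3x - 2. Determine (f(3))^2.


f(3) = -11
(-11)^2 = 121

121


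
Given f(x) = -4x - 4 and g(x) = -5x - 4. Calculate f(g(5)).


112


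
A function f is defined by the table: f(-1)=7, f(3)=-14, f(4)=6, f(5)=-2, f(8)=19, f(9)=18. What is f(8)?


Reading from the table at x = 8

19


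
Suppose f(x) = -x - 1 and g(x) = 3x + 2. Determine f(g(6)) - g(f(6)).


f(g(6)) = -21
g(f(6)) = -19
Difference = -2

-2


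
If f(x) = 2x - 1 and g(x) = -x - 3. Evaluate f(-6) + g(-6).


f(-6) = -13
g(-6) = 3
Sum = -10

-10


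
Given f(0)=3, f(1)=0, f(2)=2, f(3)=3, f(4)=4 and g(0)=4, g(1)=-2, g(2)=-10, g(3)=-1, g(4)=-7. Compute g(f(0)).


f(0) = 3
g(3) = -1

-1


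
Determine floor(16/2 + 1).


16/2 = 8
8 + 1 = 9
floor(9) = 9

9


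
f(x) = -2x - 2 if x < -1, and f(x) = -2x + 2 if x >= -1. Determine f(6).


6 satisfies x >= -1
f(6) = -10

-10


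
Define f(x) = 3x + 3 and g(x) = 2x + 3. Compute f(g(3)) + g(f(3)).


f(g(3)) = 30
g(f(3)) = 27
Sum = 57

57


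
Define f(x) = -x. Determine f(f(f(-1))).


1


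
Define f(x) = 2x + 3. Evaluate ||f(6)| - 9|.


f(6) = 15
|15| = 15
|15 - 9| = 6

6


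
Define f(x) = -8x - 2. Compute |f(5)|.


f(5) = -42
|-42| = 42

42


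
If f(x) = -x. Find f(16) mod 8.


f(16) = -16
-16 mod 8 = 0

0


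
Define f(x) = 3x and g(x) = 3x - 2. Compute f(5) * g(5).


f(5) = 15
g(5) = 13
Product = 195

195


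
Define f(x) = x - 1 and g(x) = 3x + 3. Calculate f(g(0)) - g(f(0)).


f(g(0)) = 2
g(f(0)) = 0
Difference = 2

2


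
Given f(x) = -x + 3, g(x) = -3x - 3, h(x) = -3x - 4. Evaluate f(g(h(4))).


-42


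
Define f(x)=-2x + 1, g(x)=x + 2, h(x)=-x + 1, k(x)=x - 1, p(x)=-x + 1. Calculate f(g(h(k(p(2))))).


p(2) = -1
k(-1) = -2
h(-2) = 3
g(3) = 5
f(5) = -9

-9


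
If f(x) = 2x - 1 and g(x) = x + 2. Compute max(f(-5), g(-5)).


f(-5) = -11
g(-5) = -3
max = -3

-3


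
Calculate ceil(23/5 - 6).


23/5 = 4.6
4.6 - 6 = -1.4
ceil(-1.4) = -1

-1


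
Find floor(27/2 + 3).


27/2 = 13.5
13.5 + 3 = 16.5
floor(16.5) = 16

16


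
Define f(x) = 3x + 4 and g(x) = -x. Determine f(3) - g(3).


16


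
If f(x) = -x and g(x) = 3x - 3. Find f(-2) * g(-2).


-18


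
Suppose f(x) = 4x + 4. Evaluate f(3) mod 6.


f(3) = 16
16 mod 6 = 4

4


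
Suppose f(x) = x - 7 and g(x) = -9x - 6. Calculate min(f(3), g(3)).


f(3) = -4
g(3) = -33
min = -33

-33


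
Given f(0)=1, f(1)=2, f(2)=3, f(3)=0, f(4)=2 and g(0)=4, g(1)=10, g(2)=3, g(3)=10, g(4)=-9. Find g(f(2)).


f(2) = 3
g(3) = 10

10


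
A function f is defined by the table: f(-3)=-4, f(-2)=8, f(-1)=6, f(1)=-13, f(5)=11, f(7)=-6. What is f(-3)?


-4


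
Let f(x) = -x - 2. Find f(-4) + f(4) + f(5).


f(-4) = 2
f(4) = -6
f(5) = -7
Sum = -11

-11


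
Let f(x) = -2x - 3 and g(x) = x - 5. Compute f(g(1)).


5


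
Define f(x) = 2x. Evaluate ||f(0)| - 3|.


f(0) = 0
|0| = 0
|0 - 3| = 3

3


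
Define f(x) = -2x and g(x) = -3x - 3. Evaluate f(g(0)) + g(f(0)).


f(g(0)) = 6
g(f(0)) = -3
Sum = 3

3


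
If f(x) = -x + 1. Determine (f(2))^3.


f(2) = -1
(-1)^3 = -1

-1


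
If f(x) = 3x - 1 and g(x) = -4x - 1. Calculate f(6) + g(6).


f(6) = 17
g(6) = -25
Sum = -8

-8


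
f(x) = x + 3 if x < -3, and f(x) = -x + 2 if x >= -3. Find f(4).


4 satisfies x >= -3
f(4) = -2

-2


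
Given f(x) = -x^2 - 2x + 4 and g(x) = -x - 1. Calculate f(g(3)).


g(3) = -4
f(-4) = (-1)*(-4)^2 - 2*(-4) + 4 = -4

-4


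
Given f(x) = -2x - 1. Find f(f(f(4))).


f(4) = -9
f(-9) = 17
f(17) = -35

-35


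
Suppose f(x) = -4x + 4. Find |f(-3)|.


f(-3) = 16
|16| = 16

16


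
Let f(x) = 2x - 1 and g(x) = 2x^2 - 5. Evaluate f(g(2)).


g(2) = 3
f(3) = 5

5


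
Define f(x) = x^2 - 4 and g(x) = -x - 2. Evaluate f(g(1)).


g(1) = -3
f(-3) = 1*(-3)^2 - 4 = 5

5


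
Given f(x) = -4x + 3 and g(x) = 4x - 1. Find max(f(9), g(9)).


f(9) = -33
g(9) = 35
max = 35

35


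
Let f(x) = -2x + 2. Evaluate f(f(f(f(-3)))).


f(-3) = 8
f(8) = -14
f(-14) = 30
f(30) = -58

-58


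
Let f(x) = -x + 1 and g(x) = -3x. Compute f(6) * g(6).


f(6) = -5
g(6) = -18
Product = 90

90


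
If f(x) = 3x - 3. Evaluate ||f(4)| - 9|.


f(4) = 9
|9| = 9
|9 - 9| = 0

0


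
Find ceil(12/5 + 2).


12/5 = 2.4
2.4 + 2 = 4.4
ceil(4.4) = 5

5


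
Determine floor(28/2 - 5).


28/2 = 14
14 - 5 = 9
floor(9) = 9

9


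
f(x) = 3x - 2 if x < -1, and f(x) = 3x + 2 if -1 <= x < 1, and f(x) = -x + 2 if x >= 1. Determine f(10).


10 satisfies x >= 1
f(10) = -8

-8


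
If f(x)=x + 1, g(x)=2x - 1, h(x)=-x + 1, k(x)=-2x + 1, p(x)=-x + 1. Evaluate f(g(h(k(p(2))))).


p(2) = -1
k(-1) = 3
h(3) = -2
g(-2) = -5
f(-5) = -4

-4


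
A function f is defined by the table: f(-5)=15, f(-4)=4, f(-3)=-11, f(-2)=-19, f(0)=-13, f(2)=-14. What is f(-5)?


Reading from the table at x = -5

15


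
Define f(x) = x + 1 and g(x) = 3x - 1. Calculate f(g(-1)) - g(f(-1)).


f(g(-1)) = -3
g(f(-1)) = -1
Difference = -2

-2


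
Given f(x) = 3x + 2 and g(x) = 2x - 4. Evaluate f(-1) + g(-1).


f(-1) = -1
g(-1) = -6
Sum = -7

-7


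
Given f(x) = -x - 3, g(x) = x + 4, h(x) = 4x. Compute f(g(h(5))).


h(5) = 20
g(20) = 24
f(24) = -27

-27


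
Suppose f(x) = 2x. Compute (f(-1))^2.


f(-1) = -2
(-2)^2 = 4

4


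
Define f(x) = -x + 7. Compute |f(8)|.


f(8) = -1
|-1| = 1

1


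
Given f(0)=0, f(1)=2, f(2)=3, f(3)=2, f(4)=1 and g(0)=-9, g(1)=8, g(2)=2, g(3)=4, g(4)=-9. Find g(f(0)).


-9


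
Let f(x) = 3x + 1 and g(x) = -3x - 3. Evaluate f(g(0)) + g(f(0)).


f(g(0)) = -8
g(f(0)) = -6
Sum = -14

-14


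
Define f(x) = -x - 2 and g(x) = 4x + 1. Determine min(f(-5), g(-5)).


f(-5) = 3
g(-5) = -19
min = -19

-19


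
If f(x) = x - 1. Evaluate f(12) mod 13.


f(12) = 11
11 mod 13 = 11

11


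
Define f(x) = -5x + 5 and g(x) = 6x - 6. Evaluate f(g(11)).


-295


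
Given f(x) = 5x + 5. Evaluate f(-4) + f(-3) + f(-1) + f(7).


15


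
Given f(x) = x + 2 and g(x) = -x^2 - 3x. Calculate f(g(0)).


2


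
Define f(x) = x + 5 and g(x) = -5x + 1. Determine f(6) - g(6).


f(6) = 11
g(6) = -29
Difference = 40

40


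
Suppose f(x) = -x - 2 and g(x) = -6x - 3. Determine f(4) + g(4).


f(4) = -6
g(4) = -27
Sum = -33

-33


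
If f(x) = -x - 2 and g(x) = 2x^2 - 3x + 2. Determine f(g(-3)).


-31


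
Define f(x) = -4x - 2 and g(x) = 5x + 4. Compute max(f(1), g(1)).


f(1) = -6
g(1) = 9
max = 9

9


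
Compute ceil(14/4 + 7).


14/4 = 3.5
3.5 + 7 = 10.5
ceil(10.5) = 11

11


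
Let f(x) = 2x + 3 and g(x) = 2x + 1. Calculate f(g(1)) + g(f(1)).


20


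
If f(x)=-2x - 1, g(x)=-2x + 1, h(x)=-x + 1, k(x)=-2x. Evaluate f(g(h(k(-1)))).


k(-1) = 2
h(2) = -1
g(-1) = 3
f(3) = -7

-7


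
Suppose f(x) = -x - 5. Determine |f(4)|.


f(4) = -9
|-9| = 9

9


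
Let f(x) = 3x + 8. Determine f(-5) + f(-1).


-2


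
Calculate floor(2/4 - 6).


2/4 = 0.5
0.5 - 6 = -5.5
floor(-5.5) = -6

-6


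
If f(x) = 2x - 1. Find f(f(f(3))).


f(3) = 5
f(5) = 9
f(9) = 17

17


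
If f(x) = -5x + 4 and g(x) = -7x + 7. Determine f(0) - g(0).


f(0) = 4
g(0) = 7
Difference = -3

-3


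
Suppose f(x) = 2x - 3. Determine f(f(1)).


f(1) = -1
f(-1) = -5

-5


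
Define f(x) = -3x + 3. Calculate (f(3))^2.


f(3) = -6
(-6)^2 = 36

36


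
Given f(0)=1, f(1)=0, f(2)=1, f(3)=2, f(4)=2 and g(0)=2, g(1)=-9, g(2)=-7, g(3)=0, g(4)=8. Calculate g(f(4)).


f(4) = 2
g(2) = -7

-7


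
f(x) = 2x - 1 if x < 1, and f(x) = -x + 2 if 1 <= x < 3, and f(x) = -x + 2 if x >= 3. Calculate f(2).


2 satisfies 1 <= x < 3
f(2) = 0

0


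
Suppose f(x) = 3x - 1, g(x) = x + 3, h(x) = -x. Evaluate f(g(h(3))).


h(3) = -3
g(-3) = 0
f(0) = -1

-1


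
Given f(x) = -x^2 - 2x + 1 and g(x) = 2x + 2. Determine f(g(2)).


g(2) = 6
f(6) = (-1)*(6)^2 - 2*(6) + 1 = -47

-47


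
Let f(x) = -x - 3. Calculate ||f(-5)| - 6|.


f(-5) = 2
|2| = 2
|2 - 6| = 4

4


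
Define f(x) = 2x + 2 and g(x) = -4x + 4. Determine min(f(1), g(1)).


f(1) = 4
g(1) = 0
min = 0

0


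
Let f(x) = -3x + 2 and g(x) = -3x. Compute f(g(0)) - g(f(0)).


8


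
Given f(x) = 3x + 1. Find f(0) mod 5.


f(0) = 1
1 mod 5 = 1

1


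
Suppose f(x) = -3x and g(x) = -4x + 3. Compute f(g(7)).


g(7) = -25
f(-25) = 75

75


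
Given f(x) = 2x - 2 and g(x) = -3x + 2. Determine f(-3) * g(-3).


f(-3) = -8
g(-3) = 11
Product = -88

-88


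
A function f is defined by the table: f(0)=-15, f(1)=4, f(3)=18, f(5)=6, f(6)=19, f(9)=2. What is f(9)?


Reading from the table at x = 9

2


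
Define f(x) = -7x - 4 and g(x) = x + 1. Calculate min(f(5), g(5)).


f(5) = -39
g(5) = 6
min = -39

-39


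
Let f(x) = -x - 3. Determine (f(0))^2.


9


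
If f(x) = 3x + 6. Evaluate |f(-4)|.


6


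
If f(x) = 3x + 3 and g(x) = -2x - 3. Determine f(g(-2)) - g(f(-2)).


f(g(-2)) = 6
g(f(-2)) = 3
Difference = 3

3


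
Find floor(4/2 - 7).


-5


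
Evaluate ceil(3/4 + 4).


3/4 = 0.75
0.75 + 4 = 4.75
ceil(4.75) = 5

5


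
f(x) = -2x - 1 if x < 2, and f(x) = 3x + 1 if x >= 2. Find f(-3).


5


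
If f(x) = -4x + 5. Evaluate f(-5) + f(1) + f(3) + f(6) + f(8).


-27


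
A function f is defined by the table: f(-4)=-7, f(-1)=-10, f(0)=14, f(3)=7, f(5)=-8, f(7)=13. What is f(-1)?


-10


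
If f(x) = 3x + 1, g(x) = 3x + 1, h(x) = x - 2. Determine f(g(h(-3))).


h(-3) = -5
g(-5) = -14
f(-14) = -41

-41


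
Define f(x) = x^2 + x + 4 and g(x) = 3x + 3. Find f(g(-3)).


34


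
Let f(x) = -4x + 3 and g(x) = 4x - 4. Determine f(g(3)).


g(3) = 8
f(8) = -29

-29


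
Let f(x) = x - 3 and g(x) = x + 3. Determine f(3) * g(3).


f(3) = 0
g(3) = 6
Product = 0

0


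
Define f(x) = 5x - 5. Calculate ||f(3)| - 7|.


f(3) = 10
|10| = 10
|10 - 7| = 3

3


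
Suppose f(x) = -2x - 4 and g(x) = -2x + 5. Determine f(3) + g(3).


f(3) = -10
g(3) = -1
Sum = -11

-11


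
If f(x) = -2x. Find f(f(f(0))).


0


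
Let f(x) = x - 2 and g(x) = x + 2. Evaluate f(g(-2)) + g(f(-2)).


f(g(-2)) = -2
g(f(-2)) = -2
Sum = -4

-4


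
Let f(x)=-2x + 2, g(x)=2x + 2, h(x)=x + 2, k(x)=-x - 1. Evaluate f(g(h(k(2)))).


k(2) = -3
h(-3) = -1
g(-1) = 0
f(0) = 2

2


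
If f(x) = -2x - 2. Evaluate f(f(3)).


14


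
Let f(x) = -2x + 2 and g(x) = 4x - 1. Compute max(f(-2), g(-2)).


6


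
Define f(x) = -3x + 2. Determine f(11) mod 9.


f(11) = -31
-31 mod 9 = 5

5


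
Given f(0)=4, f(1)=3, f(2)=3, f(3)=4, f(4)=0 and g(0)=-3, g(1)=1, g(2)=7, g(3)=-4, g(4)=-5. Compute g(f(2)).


f(2) = 3
g(3) = -4

-4


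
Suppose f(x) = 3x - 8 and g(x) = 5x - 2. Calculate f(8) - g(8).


f(8) = 16
g(8) = 38
Difference = -22

-22


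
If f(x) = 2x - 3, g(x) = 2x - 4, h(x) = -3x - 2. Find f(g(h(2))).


h(2) = -8
g(-8) = -20
f(-20) = -43

-43


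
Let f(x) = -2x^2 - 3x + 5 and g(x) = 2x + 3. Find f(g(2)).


g(2) = 7
f(7) = (-2)*(7)^2 - 3*(7) + 5 = -114

-114


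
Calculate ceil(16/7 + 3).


16/7 = 2.2857
2.2857 + 3 = 5.2857
ceil(5.2857) = 6

6


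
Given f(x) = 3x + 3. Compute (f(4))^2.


f(4) = 15
(15)^2 = 225

225


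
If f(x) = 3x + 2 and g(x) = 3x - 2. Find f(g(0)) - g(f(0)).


f(g(0)) = -4
g(f(0)) = 4
Difference = -8

-8


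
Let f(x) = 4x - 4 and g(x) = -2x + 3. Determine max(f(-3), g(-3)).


f(-3) = -16
g(-3) = 9
max = 9

9


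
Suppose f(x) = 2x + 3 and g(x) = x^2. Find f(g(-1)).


g(-1) = 1
f(1) = 5

5


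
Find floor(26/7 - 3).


26/7 = 3.7143
3.7143 - 3 = 0.7143
floor(0.7143) = 0

0


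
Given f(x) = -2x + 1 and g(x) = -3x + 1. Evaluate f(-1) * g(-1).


f(-1) = 3
g(-1) = 4
Product = 12

12


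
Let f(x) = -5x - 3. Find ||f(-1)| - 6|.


f(-1) = 2
|2| = 2
|2 - 6| = 4

4


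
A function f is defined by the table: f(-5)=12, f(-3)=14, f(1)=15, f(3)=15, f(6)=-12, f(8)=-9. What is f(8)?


-9


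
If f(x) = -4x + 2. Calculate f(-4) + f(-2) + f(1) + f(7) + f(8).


-30


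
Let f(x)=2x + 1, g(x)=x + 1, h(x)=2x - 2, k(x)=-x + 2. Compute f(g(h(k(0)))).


k(0) = 2
h(2) = 2
g(2) = 3
f(3) = 7

7


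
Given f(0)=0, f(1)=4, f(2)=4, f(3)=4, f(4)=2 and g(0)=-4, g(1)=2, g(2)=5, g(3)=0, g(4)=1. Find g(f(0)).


f(0) = 0
g(0) = -4

-4


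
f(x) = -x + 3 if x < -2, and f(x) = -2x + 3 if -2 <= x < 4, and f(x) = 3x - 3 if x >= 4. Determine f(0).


0 satisfies -2 <= x < 4
f(0) = 3

3


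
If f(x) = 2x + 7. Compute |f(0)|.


f(0) = 7
|7| = 7

7


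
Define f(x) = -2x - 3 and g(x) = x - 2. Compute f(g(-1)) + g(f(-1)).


f(g(-1)) = 3
g(f(-1)) = -3
Sum = 0

0


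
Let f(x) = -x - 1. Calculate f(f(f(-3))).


f(-3) = 2
f(2) = -3
f(-3) = 2

2


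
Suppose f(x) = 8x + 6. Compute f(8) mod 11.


f(8) = 70
70 mod 11 = 4

4


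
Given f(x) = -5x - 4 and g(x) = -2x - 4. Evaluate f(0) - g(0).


f(0) = -4
g(0) = -4
Difference = 0

0


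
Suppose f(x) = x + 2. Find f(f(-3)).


f(-3) = -1
f(-1) = 1

1


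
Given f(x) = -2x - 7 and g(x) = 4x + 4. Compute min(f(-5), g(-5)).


f(-5) = 3
g(-5) = -16
min = -16

-16


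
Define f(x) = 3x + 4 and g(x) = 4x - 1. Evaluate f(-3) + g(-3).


-18


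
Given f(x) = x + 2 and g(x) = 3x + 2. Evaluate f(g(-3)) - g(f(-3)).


-4


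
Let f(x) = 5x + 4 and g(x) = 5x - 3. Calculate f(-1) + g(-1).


f(-1) = -1
g(-1) = -8
Sum = -9

-9


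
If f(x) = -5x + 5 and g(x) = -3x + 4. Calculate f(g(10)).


g(10) = -26
f(-26) = 135

135


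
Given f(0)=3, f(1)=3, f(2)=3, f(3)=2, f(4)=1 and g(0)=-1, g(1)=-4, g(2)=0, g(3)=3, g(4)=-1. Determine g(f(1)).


f(1) = 3
g(3) = 3

3


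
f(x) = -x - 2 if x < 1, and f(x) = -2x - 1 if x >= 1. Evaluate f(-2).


-2 satisfies x < 1
f(-2) = 0

0


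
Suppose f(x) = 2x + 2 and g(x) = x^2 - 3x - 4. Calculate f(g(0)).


g(0) = -4
f(-4) = -6

-6


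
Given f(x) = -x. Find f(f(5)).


5


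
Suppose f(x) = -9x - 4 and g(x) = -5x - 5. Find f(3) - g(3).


-11


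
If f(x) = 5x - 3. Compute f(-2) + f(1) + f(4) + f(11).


f(-2) = -13
f(1) = 2
f(4) = 17
f(11) = 52
Sum = 58

58


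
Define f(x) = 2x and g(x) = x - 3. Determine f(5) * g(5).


f(5) = 10
g(5) = 2
Product = 20

20


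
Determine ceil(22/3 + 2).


22/3 = 7.3333
7.3333 + 2 = 9.3333
ceil(9.3333) = 10

10


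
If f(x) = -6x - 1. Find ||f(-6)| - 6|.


f(-6) = 35
|35| = 35
|35 - 6| = 29

29


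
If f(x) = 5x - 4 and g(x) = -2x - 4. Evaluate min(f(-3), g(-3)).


f(-3) = -19
g(-3) = 2
min = -19

-19


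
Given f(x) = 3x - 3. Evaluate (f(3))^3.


216


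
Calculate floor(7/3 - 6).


7/3 = 2.3333
2.3333 - 6 = -3.6667
floor(-3.6667) = -4

-4


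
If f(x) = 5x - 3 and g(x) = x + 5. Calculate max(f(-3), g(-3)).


f(-3) = -18
g(-3) = 2
max = 2

2


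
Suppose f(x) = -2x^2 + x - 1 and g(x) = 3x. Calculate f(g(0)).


g(0) = 0
f(0) = (-2)*(0)^2 + 1*(0) - 1 = -1

-1


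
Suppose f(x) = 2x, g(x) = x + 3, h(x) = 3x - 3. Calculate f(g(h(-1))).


h(-1) = -6
g(-6) = -3
f(-3) = -6

-6


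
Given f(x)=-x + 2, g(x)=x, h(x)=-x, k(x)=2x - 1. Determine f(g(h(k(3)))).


k(3) = 5
h(5) = -5
g(-5) = -5
f(-5) = 7

7


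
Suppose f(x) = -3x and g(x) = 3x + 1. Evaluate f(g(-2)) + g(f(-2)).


f(g(-2)) = 15
g(f(-2)) = 19
Sum = 34

34


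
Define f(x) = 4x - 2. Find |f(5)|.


f(5) = 18
|18| = 18

18


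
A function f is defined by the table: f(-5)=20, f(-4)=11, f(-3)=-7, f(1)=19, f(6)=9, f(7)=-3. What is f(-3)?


Reading from the table at x = -3

-7


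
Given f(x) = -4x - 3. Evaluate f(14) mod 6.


f(14) = -59
-59 mod 6 = 1

1


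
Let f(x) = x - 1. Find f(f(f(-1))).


f(-1) = -2
f(-2) = -3
f(-3) = -4

-4


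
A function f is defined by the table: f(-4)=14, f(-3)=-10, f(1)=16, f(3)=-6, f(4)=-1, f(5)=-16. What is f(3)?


Reading from the table at x = 3

-6


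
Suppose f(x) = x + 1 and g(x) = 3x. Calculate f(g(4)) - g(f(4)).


f(g(4)) = 13
g(f(4)) = 15
Difference = -2

-2


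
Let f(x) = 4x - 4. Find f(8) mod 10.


f(8) = 28
28 mod 10 = 8

8


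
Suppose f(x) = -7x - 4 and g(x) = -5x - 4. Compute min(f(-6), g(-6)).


f(-6) = 38
g(-6) = 26
min = 26

26


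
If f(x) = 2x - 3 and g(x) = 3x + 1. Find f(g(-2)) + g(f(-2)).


f(g(-2)) = -13
g(f(-2)) = -20
Sum = -33

-33


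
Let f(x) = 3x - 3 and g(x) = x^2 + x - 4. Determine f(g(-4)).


g(-4) = 8
f(8) = 21

21


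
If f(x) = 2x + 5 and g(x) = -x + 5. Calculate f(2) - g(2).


f(2) = 9
g(2) = 3
Difference = 6

6


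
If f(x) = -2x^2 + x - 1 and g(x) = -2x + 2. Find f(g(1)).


g(1) = 0
f(0) = (-2)*(0)^2 + 1*(0) - 1 = -1

-1


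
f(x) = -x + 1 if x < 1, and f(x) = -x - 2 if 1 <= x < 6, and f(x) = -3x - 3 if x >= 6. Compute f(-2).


3


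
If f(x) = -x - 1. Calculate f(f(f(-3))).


2


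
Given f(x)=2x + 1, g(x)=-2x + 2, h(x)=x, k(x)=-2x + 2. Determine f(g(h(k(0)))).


-3


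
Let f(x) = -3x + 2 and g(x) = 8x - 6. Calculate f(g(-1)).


g(-1) = -14
f(-14) = 44

44


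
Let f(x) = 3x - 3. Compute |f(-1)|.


f(-1) = -6
|-6| = 6

6


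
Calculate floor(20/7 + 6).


20/7 = 2.8571
2.8571 + 6 = 8.8571
floor(8.8571) = 8

8


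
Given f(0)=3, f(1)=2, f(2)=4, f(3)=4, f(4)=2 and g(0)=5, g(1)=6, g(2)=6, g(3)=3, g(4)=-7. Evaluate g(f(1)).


f(1) = 2
g(2) = 6

6


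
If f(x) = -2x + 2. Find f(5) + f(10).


f(5) = -8
f(10) = -18
Sum = -26

-26


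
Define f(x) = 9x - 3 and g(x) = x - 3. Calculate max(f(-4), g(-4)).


-7


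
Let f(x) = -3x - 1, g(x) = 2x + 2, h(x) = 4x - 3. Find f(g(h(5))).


h(5) = 17
g(17) = 36
f(36) = -109

-109


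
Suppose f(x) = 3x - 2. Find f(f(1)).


f(1) = 1
f(1) = 1

1


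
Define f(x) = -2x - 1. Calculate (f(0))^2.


f(0) = -1
(-1)^2 = 1

1


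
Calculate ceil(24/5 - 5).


24/5 = 4.8
4.8 - 5 = -0.2
ceil(-0.2) = 0

0


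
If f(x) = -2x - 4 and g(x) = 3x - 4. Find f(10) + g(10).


2


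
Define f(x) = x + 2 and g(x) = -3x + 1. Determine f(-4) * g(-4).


f(-4) = -2
g(-4) = 13
Product = -26

-26


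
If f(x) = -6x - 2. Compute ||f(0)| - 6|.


f(0) = -2
|-2| = 2
|2 - 6| = 4

4


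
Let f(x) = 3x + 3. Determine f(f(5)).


f(5) = 18
f(18) = 57

57


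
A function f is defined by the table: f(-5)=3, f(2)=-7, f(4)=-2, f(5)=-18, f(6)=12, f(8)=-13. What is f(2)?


Reading from the table at x = 2

-7


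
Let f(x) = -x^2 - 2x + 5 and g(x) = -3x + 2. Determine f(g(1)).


g(1) = -1
f(-1) = (-1)*(-1)^2 - 2*(-1) + 5 = 6

6


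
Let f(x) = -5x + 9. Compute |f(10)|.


f(10) = -41
|-41| = 41

41


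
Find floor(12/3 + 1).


12/3 = 4
4 + 1 = 5
floor(5) = 5

5


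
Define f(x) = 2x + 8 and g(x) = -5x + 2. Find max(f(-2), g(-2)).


f(-2) = 4
g(-2) = 12
max = 12

12


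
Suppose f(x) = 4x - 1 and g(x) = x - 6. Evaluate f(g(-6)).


g(-6) = -12
f(-12) = -49

-49


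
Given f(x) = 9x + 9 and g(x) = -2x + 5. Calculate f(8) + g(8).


f(8) = 81
g(8) = -11
Sum = 70

70


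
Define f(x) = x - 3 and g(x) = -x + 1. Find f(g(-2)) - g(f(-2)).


f(g(-2)) = 0
g(f(-2)) = 6
Difference = -6

-6


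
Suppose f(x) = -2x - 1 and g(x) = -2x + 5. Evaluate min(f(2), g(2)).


-5


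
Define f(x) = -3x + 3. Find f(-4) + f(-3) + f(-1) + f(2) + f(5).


f(-4) = 15
f(-3) = 12
f(-1) = 6
f(2) = -3
f(5) = -12
Sum = 18

18


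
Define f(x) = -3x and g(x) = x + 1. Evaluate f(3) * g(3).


f(3) = -9
g(3) = 4
Product = -36

-36


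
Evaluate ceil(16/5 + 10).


16/5 = 3.2
3.2 + 10 = 13.2
ceil(13.2) = 14

14


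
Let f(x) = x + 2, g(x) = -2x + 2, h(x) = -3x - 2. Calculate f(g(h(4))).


h(4) = -14
g(-14) = 30
f(30) = 32

32


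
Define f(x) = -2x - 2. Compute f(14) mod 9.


6


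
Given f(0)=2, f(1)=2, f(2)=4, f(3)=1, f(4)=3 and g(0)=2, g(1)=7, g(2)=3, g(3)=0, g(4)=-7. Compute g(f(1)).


f(1) = 2
g(2) = 3

3


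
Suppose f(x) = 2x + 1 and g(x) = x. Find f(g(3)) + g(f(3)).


14


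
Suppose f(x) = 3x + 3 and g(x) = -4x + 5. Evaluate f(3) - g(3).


f(3) = 12
g(3) = -7
Difference = 19

19


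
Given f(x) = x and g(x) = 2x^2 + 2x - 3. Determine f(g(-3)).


g(-3) = 9
f(9) = 9

9


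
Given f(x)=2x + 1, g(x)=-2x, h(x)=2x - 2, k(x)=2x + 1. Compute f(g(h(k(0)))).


1


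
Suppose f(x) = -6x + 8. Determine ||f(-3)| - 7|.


f(-3) = 26
|26| = 26
|26 - 7| = 19

19


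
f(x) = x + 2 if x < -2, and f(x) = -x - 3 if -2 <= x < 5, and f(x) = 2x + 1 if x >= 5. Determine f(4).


-7


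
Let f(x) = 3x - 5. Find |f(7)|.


f(7) = 16
|16| = 16

16


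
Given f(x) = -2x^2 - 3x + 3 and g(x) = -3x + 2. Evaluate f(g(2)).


g(2) = -4
f(-4) = (-2)*(-4)^2 - 3*(-4) + 3 = -17

-17


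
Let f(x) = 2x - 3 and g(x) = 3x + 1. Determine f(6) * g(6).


171


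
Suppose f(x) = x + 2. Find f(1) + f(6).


f(1) = 3
f(6) = 8
Sum = 11

11


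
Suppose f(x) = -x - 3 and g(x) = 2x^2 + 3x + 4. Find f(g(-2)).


g(-2) = 6
f(6) = -9

-9


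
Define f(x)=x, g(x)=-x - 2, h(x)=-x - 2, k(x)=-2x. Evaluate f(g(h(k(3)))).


k(3) = -6
h(-6) = 4
g(4) = -6
f(-6) = -6

-6


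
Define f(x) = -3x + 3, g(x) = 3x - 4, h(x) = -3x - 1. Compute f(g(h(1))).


h(1) = -4
g(-4) = -16
f(-16) = 51

51


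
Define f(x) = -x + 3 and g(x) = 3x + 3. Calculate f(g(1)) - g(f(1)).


f(g(1)) = -3
g(f(1)) = 9
Difference = -12

-12


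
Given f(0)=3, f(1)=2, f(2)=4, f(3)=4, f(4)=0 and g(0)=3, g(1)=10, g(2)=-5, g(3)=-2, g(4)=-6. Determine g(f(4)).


f(4) = 0
g(0) = 3

3


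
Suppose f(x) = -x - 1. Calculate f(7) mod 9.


f(7) = -8
-8 mod 9 = 1

1


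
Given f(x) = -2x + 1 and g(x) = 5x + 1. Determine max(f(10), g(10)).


51


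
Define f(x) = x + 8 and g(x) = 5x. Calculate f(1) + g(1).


14


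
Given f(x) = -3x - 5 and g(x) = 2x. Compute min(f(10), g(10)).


-35


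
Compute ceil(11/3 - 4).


11/3 = 3.6667
3.6667 - 4 = -0.3333
ceil(-0.3333) = 0

0


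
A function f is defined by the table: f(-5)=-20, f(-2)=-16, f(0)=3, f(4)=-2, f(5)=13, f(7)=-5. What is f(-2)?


Reading from the table at x = -2

-16


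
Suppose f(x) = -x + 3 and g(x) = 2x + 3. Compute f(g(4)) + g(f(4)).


f(g(4)) = -8
g(f(4)) = 1
Sum = -7

-7


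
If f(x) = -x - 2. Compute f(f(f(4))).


f(4) = -6
f(-6) = 4
f(4) = -6

-6


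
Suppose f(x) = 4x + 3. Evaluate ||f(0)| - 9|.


f(0) = 3
|3| = 3
|3 - 9| = 6

6


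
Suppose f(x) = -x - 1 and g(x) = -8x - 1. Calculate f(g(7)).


g(7) = -57
f(-57) = 56

56


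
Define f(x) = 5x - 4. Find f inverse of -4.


Solve 5x - 4 = -4
x = (-4 + 4) / 5 = 0

0


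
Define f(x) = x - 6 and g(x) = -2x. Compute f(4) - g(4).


f(4) = -2
g(4) = -8
Difference = 6

6


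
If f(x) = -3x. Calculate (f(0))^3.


0


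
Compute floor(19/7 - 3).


19/7 = 2.7143
2.7143 - 3 = -0.2857
floor(-0.2857) = -1

-1


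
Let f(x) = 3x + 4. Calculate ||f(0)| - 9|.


f(0) = 4
|4| = 4
|4 - 9| = 5

5


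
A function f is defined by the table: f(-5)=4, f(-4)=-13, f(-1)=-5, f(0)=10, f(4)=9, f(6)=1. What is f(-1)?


Reading from the table at x = -1

-5


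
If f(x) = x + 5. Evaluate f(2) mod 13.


f(2) = 7
7 mod 13 = 7

7


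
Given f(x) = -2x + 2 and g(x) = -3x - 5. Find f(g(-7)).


g(-7) = 16
f(16) = -30

-30


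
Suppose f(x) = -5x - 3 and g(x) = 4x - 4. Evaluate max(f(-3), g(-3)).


12


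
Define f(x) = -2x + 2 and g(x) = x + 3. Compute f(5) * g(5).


f(5) = -8
g(5) = 8
Product = -64

-64


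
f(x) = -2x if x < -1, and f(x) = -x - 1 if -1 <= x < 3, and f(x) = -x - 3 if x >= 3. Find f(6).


-9


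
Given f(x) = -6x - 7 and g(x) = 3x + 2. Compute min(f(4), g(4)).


f(4) = -31
g(4) = 14
min = -31

-31


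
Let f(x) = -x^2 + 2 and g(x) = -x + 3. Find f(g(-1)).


g(-1) = 4
f(4) = (-1)*(4)^2 + 2 = -14

-14


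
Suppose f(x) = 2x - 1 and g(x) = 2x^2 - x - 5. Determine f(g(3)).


g(3) = 10
f(10) = 19

19


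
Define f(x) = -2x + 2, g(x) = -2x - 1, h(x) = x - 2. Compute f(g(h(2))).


h(2) = 0
g(0) = -1
f(-1) = 4

4


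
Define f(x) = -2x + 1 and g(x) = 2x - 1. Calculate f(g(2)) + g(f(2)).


f(g(2)) = -5
g(f(2)) = -7
Sum = -12

-12


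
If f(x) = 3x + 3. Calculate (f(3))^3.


f(3) = 12
(12)^3 = 1728

1728


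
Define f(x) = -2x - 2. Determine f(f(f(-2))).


10


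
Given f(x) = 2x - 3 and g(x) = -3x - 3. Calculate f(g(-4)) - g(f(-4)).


f(g(-4)) = 15
g(f(-4)) = 30
Difference = -15

-15


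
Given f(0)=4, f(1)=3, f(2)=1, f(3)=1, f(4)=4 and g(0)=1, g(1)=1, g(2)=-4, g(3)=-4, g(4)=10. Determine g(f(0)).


10


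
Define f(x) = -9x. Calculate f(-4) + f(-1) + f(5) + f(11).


f(-4) = 36
f(-1) = 9
f(5) = -45
f(11) = -99
Sum = -99

-99


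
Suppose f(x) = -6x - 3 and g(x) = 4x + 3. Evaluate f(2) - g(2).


f(2) = -15
g(2) = 11
Difference = -26

-26


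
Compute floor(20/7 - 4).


20/7 = 2.8571
2.8571 - 4 = -1.1429
floor(-1.1429) = -2

-2


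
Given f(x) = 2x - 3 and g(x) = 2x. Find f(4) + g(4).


f(4) = 5
g(4) = 8
Sum = 13

13


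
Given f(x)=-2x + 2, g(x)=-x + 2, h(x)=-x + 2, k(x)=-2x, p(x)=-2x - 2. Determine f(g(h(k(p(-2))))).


p(-2) = 2
k(2) = -4
h(-4) = 6
g(6) = -4
f(-4) = 10

10


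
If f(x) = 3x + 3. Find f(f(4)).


f(4) = 15
f(15) = 48

48


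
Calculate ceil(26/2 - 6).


26/2 = 13
13 - 6 = 7
ceil(7) = 7

7


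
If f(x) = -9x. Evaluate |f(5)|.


f(5) = -45
|-45| = 45

45


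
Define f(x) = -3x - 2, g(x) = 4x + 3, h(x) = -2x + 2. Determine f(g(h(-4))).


h(-4) = 10
g(10) = 43
f(43) = -131

-131


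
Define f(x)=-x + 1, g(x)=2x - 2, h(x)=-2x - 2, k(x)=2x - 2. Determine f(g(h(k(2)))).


k(2) = 2
h(2) = -6
g(-6) = -14
f(-14) = 15

15


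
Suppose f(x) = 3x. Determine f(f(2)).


f(2) = 6
f(6) = 18

18


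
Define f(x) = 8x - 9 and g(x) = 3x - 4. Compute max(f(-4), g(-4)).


f(-4) = -41
g(-4) = -16
max = -16

-16


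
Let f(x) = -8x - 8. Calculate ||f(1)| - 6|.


10


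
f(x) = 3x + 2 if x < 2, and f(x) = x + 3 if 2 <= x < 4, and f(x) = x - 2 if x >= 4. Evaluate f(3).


3 satisfies 2 <= x < 4
f(3) = 6

6


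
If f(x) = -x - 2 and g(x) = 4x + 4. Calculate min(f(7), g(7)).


f(7) = -9
g(7) = 32
min = -9

-9


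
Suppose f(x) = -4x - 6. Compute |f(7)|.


f(7) = -34
|-34| = 34

34


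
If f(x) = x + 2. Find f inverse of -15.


Solve x + 2 = -15
x = (-15 - 2) / 1 = -17

-17


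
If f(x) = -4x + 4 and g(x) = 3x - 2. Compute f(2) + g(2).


0


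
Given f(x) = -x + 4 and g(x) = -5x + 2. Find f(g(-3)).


-13


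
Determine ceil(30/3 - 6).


30/3 = 10
10 - 6 = 4
ceil(4) = 4

4


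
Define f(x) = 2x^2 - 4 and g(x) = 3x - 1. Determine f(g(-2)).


94


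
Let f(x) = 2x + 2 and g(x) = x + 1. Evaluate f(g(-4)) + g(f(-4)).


f(g(-4)) = -4
g(f(-4)) = -5
Sum = -9

-9


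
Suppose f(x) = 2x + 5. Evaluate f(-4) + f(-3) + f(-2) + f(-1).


f(-4) = -3
f(-3) = -1
f(-2) = 1
f(-1) = 3
Sum = 0

0


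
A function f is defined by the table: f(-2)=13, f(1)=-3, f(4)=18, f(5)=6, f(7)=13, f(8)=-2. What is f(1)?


Reading from the table at x = 1

-3


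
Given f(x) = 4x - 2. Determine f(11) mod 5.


f(11) = 42
42 mod 5 = 2

2


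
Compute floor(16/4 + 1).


16/4 = 4
4 + 1 = 5
floor(5) = 5

5


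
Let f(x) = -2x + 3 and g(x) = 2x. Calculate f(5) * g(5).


f(5) = -7
g(5) = 10
Product = -70

-70


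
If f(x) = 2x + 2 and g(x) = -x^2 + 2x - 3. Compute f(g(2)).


-4


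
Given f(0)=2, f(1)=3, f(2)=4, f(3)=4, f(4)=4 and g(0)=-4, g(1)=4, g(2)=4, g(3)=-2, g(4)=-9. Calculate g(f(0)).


f(0) = 2
g(2) = 4

4
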